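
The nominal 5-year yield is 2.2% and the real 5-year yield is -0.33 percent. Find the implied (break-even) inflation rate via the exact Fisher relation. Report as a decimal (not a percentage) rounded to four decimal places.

0.0254

(1 + π) = (1 + i)/(1 + r) = 1.02200 / 0.99670 = 1.025384
Break-even inflation = 1.025384 − 1 → 0.0254.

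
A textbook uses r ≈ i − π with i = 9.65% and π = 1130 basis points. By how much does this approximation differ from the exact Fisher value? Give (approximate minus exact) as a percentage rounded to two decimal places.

Approximate: r ≈ 9.650% − 11.300% = -1.6500%
Exact: (1 + 0.0965)/(1 + 0.1130) − 1 = -1.4825%
Error = -1.6500% − (-1.4825%) = -0.1675% → -0.17%.

-0.17%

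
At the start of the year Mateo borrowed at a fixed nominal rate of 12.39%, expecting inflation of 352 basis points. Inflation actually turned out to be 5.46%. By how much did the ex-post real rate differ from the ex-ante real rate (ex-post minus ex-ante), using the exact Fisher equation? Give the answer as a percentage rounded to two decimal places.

Ex-ante: (1 + 0.1239)/(1 + 0.0352) − 1 = 8.5684%
Ex-post: (1 + 0.1239)/(1 + 0.0546) − 1 = 6.5712%
Difference (ex-post − ex-ante) = -1.9972% → -2.00%.

-2.00%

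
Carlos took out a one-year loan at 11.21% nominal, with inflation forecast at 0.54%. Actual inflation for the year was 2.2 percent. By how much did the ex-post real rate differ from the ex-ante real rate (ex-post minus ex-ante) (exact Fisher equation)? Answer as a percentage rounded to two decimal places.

-1.80%

Ex-ante: (1 + 0.1121)/(1 + 0.0054) − 1 = 10.6127%
Ex-post: (1 + 0.1121)/(1 + 0.0220) − 1 = 8.8160%
Difference (ex-post − ex-ante) = -1.7966% → -1.80%.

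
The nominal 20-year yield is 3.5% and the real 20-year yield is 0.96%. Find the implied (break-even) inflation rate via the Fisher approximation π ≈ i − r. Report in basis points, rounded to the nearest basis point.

π ≈ i − r = 3.5% − 0.96% → 254 basis points.

254 basis points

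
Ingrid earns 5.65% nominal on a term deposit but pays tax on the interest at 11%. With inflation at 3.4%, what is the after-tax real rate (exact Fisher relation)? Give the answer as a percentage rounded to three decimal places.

1.575%

After-tax nominal return = 5.65% × (1 − 0.11) = 5.0285%.
1 + r = 1.050285 / 1.03400 = 1.015750
After-tax real rate = 1.015750 − 1 → 1.575%.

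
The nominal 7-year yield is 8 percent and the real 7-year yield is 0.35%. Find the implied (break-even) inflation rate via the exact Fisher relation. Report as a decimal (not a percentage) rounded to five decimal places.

0.07623

(1 + π) = (1 + i)/(1 + r) = 1.08000 / 1.00350 = 1.076233
Break-even inflation = 1.076233 − 1 → 0.07623.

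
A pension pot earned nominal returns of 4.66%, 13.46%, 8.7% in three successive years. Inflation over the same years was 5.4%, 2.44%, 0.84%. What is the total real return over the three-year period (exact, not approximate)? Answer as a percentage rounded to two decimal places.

Compound the nominal returns: 1.0466 × 1.1346 × 1.0870 = 1.290782.
Compound inflation: 1.0540 × 1.0244 × 1.0084 = 1.088787.
Deflate: 1.290782 / 1.088787 = 1.185523.
Total real return = 1.185523 − 1 → 18.55%.

18.55%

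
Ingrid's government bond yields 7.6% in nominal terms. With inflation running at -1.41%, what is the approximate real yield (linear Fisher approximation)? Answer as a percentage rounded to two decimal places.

9.01%

r ≈ i − π = 7.6% − (-1.41%) = 9.01%.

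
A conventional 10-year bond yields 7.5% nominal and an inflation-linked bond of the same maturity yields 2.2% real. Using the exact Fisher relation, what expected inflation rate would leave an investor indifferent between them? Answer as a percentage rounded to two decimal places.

(1 + π) = (1 + i)/(1 + r) = 1.07500 / 1.02200 = 1.051859
Break-even inflation = 1.051859 − 1 → 5.19%.

5.19%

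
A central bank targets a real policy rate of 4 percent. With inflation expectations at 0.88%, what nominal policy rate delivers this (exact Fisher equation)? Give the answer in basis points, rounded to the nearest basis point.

(1 + i) = (1 + r)(1 + π) = 1.04000 × 1.00880 = 1.049152
i = 1.049152 − 1, so the required nominal rate is 492 basis points.

492 basis points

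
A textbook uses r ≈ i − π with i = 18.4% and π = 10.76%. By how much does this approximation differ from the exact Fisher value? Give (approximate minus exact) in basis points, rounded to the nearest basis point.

74 basis points

Approximate: r ≈ 18.400% − 10.760% = 7.6400%
Exact: (1 + 0.1840)/(1 + 0.1076) − 1 = 6.8978%
Error = 7.6400% − 6.8978% = 0.7422% → 74 basis points.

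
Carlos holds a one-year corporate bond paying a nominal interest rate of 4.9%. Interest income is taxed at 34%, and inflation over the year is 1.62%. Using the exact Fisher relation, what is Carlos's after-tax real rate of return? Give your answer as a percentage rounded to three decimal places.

After-tax nominal return = 4.9% × (1 − 0.34) = 3.2340%.
1 + r = 1.03234 / 1.01620 = 1.015883
After-tax real rate = 1.015883 − 1 → 1.588%.

1.588%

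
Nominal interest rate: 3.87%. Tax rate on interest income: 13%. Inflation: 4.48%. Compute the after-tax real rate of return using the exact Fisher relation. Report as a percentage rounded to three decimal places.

-1.065%

After-tax nominal return = 3.87% × (1 − 0.13) = 3.3669%.
1 + r = 1.033669 / 1.04480 = 0.989346
After-tax real rate = 0.989346 − 1 → -1.065%.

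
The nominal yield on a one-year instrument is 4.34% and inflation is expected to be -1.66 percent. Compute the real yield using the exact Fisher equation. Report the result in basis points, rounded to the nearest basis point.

610 basis points

1 + r = 1.04340 / 0.98340 = 1.061013
r = 1.061013 − 1 = 6.1013%, i.e. 610 basis points.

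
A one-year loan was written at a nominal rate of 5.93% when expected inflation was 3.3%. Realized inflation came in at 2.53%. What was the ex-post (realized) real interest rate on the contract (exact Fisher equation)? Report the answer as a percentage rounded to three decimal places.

Ex-post: (1 + 0.0593)/(1 + 0.0253) − 1 = 3.3161%
So the realized real rate is 3.316%.

3.316%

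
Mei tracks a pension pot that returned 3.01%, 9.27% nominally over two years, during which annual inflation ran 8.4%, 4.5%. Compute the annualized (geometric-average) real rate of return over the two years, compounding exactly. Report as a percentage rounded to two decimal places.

-0.32%

Compound the nominal returns: 1.0301 × 1.0927 = 1.12559027.
Compound inflation: 1.0840 × 1.0450 = 1.13278000.
Deflate: 1.12559027 / 1.13278000 = 0.99365302.
Annualized real rate = 0.99365302^(1/2) − 1 = -0.3179% → -0.32%.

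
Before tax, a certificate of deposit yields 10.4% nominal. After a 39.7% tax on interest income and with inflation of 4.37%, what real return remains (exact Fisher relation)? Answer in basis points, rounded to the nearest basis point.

182 basis points

After-tax nominal return = 10.4% × (1 − 0.397) = 6.2712%.
1 + r = 1.062712 / 1.04370 = 1.018216
After-tax real rate = 1.018216 − 1 → 182 basis points.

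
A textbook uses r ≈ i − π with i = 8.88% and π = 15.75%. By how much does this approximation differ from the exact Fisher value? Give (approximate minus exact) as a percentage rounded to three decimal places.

-0.935%

Approximate: r ≈ 8.880% − 15.750% = -6.8700%
Exact: (1 + 0.0888)/(1 + 0.1575) − 1 = -5.9352%
Error = -6.8700% − (-5.9352%) = -0.9348% → -0.935%.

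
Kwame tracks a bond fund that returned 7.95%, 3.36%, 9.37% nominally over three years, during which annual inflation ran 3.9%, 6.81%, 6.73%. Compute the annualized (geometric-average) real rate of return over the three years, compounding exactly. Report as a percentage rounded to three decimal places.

Nominal growth factor = 1.0795 × 1.0336 × 1.0937 = 1.22031896
Price-level growth factor = 1.0390 × 1.0681 × 1.0673 = 1.18444247
Real growth factor = 1.22031896 / 1.18444247 = 1.03028977
Annualized real rate = 1.03028977^(1/3) − 1 = 0.9996% → 1.000%.

1.000%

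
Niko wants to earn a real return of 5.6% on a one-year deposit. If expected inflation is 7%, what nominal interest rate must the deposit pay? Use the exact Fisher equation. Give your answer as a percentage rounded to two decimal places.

(1 + i) = (1 + r)(1 + π) = 1.05600 × 1.07000 = 1.12992
i = 1.12992 − 1, so the required nominal rate is 12.99%.

12.99%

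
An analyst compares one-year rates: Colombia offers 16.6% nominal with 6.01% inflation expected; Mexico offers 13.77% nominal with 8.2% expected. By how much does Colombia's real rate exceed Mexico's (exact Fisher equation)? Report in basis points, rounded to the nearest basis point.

Colombia: (1 + 0.1660)/(1 + 0.0601) − 1 = 9.9896%
Mexico: (1 + 0.1377)/(1 + 0.0820) − 1 = 5.1479%
Differential = 9.9896% − 5.1479% = 4.8417% → 484 basis points.

484 basis points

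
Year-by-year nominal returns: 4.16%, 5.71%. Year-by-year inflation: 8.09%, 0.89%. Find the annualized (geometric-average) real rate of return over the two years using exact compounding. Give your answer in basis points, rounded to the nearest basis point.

Compound the nominal returns: 1.0416 × 1.0571 = 1.10107536.
Compound inflation: 1.0809 × 1.0089 = 1.09052001.
Deflate: 1.10107536 / 1.09052001 = 1.00967919.
Annualized real rate = 1.00967919^(1/2) − 1 = 0.4828% → 48 basis points.

48 basis points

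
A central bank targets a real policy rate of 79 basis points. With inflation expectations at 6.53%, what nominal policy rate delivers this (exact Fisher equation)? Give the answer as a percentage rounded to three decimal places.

7.372%

(1 + i) = (1 + r)(1 + π) = 1.00790 × 1.06530 = 1.07371587
i = 1.07371587 − 1, so the required nominal rate is 7.372%.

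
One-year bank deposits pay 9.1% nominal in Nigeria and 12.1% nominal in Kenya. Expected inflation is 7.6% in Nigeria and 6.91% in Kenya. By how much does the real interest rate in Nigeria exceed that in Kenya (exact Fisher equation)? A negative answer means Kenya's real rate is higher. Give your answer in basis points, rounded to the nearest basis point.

Nigeria: (1 + 0.0910)/(1 + 0.0760) − 1 = 1.3941%
Kenya: (1 + 0.1210)/(1 + 0.0691) − 1 = 4.8546%
Differential = 1.3941% − 4.8546% = -3.4605% → -346 basis points.

-346 basis points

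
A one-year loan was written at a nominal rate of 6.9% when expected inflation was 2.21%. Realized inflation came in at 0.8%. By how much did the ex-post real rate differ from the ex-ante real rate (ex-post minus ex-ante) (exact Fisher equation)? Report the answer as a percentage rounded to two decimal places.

Ex-ante: (1 + 0.0690)/(1 + 0.0221) − 1 = 4.5886%
Ex-post: (1 + 0.0690)/(1 + 0.0080) − 1 = 6.0516%
Difference (ex-post − ex-ante) = 1.4630% → 1.46%.

1.46%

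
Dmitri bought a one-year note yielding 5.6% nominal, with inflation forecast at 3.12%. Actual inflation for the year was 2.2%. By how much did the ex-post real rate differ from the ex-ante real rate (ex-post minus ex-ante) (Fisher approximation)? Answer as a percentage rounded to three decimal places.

Ex-ante: 5.6% − 3.12% = 2.480%
Ex-post: 5.6% − 2.2% = 3.400%
Difference (ex-post − ex-ante) = 0.9200% → 0.920%.

0.920%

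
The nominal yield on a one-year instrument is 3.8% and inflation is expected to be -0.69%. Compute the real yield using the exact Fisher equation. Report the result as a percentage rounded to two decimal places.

1 + r = 1.03800 / 0.99310 = 1.045212
r = 1.045212 − 1 = 4.5212%, i.e. 4.52%.

4.52%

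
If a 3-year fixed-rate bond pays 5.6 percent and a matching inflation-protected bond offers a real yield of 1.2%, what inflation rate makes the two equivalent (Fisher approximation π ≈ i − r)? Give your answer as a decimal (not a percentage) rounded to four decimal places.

π ≈ i − r = 5.6% − 1.2% → 0.0440.

0.0440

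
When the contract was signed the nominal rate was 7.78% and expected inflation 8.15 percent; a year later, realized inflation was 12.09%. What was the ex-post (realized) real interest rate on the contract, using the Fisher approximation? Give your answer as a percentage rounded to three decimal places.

-4.310%

Ex-post: 7.78% − 12.09% = -4.310%
So the realized real rate is -4.310%.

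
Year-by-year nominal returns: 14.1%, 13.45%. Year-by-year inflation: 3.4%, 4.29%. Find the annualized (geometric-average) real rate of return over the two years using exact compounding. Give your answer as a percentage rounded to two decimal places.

9.56%

Nominal growth factor = 1.1410 × 1.1345 = 1.29446450
Price-level growth factor = 1.0340 × 1.0429 = 1.07835860
Real growth factor = 1.29446450 / 1.07835860 = 1.20040263
Annualized real rate = 1.20040263^(1/2) − 1 = 9.5629% → 9.56%.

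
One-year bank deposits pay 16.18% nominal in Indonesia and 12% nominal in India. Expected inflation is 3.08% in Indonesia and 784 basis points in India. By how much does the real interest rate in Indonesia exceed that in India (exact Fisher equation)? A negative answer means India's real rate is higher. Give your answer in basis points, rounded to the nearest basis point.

885 basis points

Indonesia: (1 + 0.1618)/(1 + 0.0308) − 1 = 12.7086%
India: (1 + 0.1200)/(1 + 0.0784) − 1 = 3.8576%
Differential = 12.7086% − 3.8576% = 8.8510% → 885 basis points.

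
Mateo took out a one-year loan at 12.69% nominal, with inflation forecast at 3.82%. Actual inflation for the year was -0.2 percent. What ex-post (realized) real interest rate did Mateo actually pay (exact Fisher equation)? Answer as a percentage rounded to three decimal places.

Ex-post: (1 + 0.1269)/(1 − 0.0020) − 1 = 12.9158%
So the realized real rate is 12.916%.

12.916%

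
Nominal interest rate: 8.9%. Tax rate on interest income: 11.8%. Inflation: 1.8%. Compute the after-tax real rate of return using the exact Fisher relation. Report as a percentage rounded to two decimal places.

After-tax nominal return = 8.9% × (1 − 0.118) = 7.8498%.
1 + r = 1.078498 / 1.01800 = 1.059428
After-tax real rate = 1.059428 − 1 → 5.94%.

5.94%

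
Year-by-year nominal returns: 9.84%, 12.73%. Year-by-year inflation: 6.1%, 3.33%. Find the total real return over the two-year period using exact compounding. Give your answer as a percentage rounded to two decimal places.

Compound the nominal returns: 1.0984 × 1.1273 = 1.238226.
Compound inflation: 1.0610 × 1.0333 = 1.096331.
Deflate: 1.238226 / 1.096331 = 1.129427.
Total real return = 1.129427 − 1 → 12.94%.

12.94%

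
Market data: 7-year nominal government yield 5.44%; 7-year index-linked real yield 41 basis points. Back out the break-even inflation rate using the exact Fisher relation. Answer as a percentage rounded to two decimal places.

(1 + π) = (1 + i)/(1 + r) = 1.05440 / 1.00410 = 1.050095
Break-even inflation = 1.050095 − 1 → 5.01%.

5.01%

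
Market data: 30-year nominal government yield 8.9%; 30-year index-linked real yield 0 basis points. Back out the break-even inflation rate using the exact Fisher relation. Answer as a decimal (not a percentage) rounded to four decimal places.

0.0890

(1 + π) = (1 + i)/(1 + r) = 1.08900 / 1.00000 = 1.089000
Break-even inflation = 1.089000 − 1 → 0.0890.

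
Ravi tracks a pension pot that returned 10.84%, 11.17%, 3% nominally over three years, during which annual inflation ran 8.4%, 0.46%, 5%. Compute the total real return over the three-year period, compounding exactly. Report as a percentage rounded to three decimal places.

10.997%

Nominal growth factor = 1.1084 × 1.1117 × 1.0300 = 1.269175
Price-level growth factor = 1.0840 × 1.0046 × 1.0500 = 1.143436
Real growth factor = 1.269175 / 1.143436 = 1.109966
Total real return = 1.109966 − 1 → 10.997%.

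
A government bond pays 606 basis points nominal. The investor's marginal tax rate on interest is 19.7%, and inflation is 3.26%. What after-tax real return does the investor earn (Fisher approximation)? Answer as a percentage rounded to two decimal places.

After-tax nominal return = 6.06% × (1 − 0.197) = 4.86618%.
r ≈ 4.86618% − 3.26% → 1.61%.

1.61%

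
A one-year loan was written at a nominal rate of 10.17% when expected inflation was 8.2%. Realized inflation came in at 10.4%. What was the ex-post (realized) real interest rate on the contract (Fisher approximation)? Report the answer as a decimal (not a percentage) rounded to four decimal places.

-0.0023

Ex-post: 10.17% − 10.4% = -0.230%
So the realized real rate is -0.0023.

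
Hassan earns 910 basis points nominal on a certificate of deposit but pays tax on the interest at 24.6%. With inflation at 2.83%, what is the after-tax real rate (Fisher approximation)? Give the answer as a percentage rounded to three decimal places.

After-tax nominal return = 9.1% × (1 − 0.246) = 6.8614%.
r ≈ 6.8614% − 2.83% → 4.031%.

4.031%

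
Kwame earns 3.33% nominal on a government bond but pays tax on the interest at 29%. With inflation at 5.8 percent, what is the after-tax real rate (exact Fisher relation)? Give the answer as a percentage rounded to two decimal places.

After-tax nominal return = 3.33% × (1 − 0.29) = 2.3643%.
1 + r = 1.023643 / 1.05800 = 0.967526
After-tax real rate = 0.967526 − 1 → -3.25%.

-3.25%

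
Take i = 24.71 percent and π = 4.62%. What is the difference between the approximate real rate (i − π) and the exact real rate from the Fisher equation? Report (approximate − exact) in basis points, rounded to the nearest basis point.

Approximate: r ≈ 24.710% − 4.620% = 20.0900%
Exact: (1 + 0.2471)/(1 + 0.0462) − 1 = 19.2028%
Error = 20.0900% − 19.2028% = 0.8872% → 89 basis points.

89 basis points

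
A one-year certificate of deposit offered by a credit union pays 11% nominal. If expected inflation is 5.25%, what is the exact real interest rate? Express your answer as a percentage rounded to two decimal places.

5.46%

By the Fisher equation, 1 + r = (1 + i)/(1 + π).
1 + r = 1.11000 / 1.05250 = 1.054632
r = 1.054632 − 1 = 5.4632%, i.e. 5.46%.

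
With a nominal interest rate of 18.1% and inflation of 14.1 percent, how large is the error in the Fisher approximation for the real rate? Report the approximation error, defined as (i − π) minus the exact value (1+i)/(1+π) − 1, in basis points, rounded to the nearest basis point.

49 basis points

Approximate: r ≈ 18.100% − 14.100% = 4.0000%
Exact: (1 + 0.1810)/(1 + 0.1410) − 1 = 3.5057%
Error = 4.0000% − 3.5057% = 0.4943% → 49 basis points.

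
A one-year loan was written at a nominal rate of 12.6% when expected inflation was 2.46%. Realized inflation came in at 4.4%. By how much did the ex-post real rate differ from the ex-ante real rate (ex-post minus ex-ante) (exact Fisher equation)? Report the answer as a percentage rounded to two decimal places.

Ex-ante: (1 + 0.1260)/(1 + 0.0246) − 1 = 9.8965%
Ex-post: (1 + 0.1260)/(1 + 0.0440) − 1 = 7.8544%
Difference (ex-post − ex-ante) = -2.0421% → -2.04%.

-2.04%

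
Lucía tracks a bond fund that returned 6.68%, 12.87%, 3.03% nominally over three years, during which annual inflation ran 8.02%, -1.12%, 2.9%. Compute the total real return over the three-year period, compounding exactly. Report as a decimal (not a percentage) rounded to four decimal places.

Compound the nominal returns: 1.0668 × 1.1287 × 1.0303 = 1.240581.
Compound inflation: 1.0802 × 0.9888 × 1.0290 = 1.099077.
Deflate: 1.240581 / 1.099077 = 1.128749.
Total real return = 1.128749 − 1 → 0.1287.

0.1287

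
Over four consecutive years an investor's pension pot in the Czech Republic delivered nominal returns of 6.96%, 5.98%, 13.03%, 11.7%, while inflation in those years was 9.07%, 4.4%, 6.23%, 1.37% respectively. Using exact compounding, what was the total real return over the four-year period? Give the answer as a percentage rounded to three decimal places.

16.716%

Nominal growth factor = 1.0696 × 1.0598 × 1.1303 × 1.1170 = 1.431173
Price-level growth factor = 1.0907 × 1.0440 × 1.0623 × 1.0137 = 1.226203
Real growth factor = 1.431173 / 1.226203 = 1.167158
Total real return = 1.167158 − 1 → 16.716%.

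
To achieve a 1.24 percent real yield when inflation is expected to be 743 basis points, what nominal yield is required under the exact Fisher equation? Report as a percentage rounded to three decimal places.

(1 + i) = (1 + r)(1 + π) = 1.01240 × 1.07430 = 1.08762132
i = 1.08762132 − 1, so the required nominal rate is 8.762%.

8.762%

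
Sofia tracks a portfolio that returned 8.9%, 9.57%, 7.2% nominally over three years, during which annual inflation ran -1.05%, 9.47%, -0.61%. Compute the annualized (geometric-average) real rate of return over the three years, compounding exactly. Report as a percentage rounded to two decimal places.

Nominal growth factor = 1.0890 × 1.0957 × 1.0720 = 1.27912895
Price-level growth factor = 0.9895 × 1.0947 × 0.9939 = 1.07659810
Real growth factor = 1.27912895 / 1.07659810 = 1.18812113
Annualized real rate = 1.18812113^(1/3) − 1 = 5.9140% → 5.91%.

5.91%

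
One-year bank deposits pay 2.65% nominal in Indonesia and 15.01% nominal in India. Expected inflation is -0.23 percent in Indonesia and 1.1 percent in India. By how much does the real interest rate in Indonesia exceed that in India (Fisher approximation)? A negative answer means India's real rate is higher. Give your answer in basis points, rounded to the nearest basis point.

-1103 basis points

Indonesia: 2.65% − (-0.23%) = 2.880%
India: 15.01% − 1.1% = 13.910%
Differential = -11.030% → -1103 basis points.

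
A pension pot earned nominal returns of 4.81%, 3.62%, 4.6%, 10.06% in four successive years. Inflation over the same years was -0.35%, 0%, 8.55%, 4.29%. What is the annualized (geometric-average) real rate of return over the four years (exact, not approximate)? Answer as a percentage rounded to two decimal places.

2.60%

Nominal growth factor = 1.0481 × 1.0362 × 1.0460 × 1.1006 = 1.25028063
Price-level growth factor = 0.9965 × 1.0000 × 1.0855 × 1.0429 = 1.12810571
Real growth factor = 1.25028063 / 1.12810571 = 1.10830095
Annualized real rate = 1.10830095^(1/4) − 1 = 2.6040% → 2.60%.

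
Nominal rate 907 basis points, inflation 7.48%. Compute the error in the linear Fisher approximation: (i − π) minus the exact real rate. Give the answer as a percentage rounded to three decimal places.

0.111%

Approximate: r ≈ 9.070% − 7.480% = 1.5900%
Exact: (1 + 0.0907)/(1 + 0.0748) − 1 = 1.4793%
Error = 1.5900% − 1.4793% = 0.1107% → 0.111%.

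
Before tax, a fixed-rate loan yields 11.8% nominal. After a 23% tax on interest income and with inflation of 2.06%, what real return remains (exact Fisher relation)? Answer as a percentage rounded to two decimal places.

After-tax nominal return = 11.8% × (1 − 0.23) = 9.0860%.
1 + r = 1.09086 / 1.02060 = 1.068842
After-tax real rate = 1.068842 − 1 → 6.88%.

6.88%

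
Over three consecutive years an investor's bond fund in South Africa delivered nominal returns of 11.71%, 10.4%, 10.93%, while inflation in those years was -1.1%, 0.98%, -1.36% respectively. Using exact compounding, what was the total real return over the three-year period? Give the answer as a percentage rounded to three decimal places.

Compound the nominal returns: 1.1171 × 1.1040 × 1.1093 = 1.368076.
Compound inflation: 0.9890 × 1.0098 × 0.9864 = 0.985110.
Deflate: 1.368076 / 0.985110 = 1.388754.
Total real return = 1.388754 − 1 → 38.875%.

38.875%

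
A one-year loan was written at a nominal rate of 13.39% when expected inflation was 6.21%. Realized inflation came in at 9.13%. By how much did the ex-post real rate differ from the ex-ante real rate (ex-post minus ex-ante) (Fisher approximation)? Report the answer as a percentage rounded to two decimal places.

-2.92%

Ex-ante: 13.39% − 6.21% = 7.180%
Ex-post: 13.39% − 9.13% = 4.260%
Difference (ex-post − ex-ante) = -2.9200% → -2.92%.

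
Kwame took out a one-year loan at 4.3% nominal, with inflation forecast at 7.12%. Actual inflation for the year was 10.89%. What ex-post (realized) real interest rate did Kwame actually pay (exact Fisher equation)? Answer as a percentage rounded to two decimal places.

-5.94%

Ex-post: (1 + 0.0430)/(1 + 0.1089) − 1 = -5.9428%
So the realized real rate is -5.94%.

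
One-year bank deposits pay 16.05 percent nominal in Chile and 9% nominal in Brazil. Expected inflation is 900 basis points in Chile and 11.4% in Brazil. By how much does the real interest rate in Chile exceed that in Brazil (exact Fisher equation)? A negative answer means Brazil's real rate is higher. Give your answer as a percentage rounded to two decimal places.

8.62%

Chile: (1 + 0.1605)/(1 + 0.0900) − 1 = 6.4679%
Brazil: (1 + 0.0900)/(1 + 0.1140) − 1 = -2.1544%
Differential = 6.4679% − (-2.1544%) = 8.6223% → 8.62%.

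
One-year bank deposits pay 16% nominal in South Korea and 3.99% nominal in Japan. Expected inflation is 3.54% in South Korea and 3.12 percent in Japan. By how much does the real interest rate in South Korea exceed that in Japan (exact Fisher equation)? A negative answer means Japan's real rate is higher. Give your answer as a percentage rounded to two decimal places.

South Korea: (1 + 0.1600)/(1 + 0.0354) − 1 = 12.0340%
Japan: (1 + 0.0399)/(1 + 0.0312) − 1 = 0.8437%
Differential = 12.0340% − 0.8437% = 11.1903% → 11.19%.

11.19%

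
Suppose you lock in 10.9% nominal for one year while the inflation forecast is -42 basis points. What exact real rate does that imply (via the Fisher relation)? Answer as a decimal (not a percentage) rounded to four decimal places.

0.1137

By the Fisher relation, 1 + r = (1 + i)/(1 + π).
1 + r = 1.10900 / 0.99580 = 1.113677
r = 1.113677 − 1 = 11.3677%, i.e. 0.1137.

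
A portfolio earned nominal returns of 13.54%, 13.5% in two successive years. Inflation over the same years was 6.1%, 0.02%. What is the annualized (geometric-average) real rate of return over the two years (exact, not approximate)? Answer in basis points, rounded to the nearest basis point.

1020 basis points

Nominal growth factor = 1.1354 × 1.1350 = 1.28867900
Price-level growth factor = 1.0610 × 1.0002 = 1.06121220
Real growth factor = 1.28867900 / 1.06121220 = 1.21434620
Annualized real rate = 1.21434620^(1/2) − 1 = 10.1974% → 1020 basis points.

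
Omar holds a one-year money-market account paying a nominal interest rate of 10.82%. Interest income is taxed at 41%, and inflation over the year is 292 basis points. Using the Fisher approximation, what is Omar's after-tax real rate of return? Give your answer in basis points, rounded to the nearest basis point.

After-tax nominal return = 10.82% × (1 − 0.41) = 6.3838%.
r ≈ 6.3838% − 2.92% → 346 basis points.

346 basis points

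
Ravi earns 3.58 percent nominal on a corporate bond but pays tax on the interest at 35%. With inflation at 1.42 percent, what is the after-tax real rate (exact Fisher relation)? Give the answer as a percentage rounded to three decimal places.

After-tax nominal return = 3.58% × (1 − 0.35) = 2.3270%.
1 + r = 1.02327 / 1.01420 = 1.008943
After-tax real rate = 1.008943 − 1 → 0.894%.

0.894%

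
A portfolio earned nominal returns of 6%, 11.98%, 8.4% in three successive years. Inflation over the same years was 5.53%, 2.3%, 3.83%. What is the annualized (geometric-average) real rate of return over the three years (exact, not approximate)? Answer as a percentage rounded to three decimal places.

4.705%

Nominal growth factor = 1.0600 × 1.1198 × 1.0840 = 1.28669499
Price-level growth factor = 1.0553 × 1.0230 × 1.0383 = 1.12091950
Real growth factor = 1.28669499 / 1.12091950 = 1.14789241
Annualized real rate = 1.14789241^(1/3) − 1 = 4.7049% → 4.705%.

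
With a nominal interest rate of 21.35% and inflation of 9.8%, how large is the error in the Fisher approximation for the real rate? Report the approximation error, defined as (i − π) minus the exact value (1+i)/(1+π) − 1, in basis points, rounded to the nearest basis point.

103 basis points

Approximate: r ≈ 21.350% − 9.800% = 11.5500%
Exact: (1 + 0.2135)/(1 + 0.0980) − 1 = 10.5191%
Error = 11.5500% − 10.5191% = 1.0309% → 103 basis points.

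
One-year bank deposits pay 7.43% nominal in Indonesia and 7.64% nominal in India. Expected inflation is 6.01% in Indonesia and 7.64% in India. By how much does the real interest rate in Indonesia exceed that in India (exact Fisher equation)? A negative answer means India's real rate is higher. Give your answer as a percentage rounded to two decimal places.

1.34%

Indonesia: (1 + 0.0743)/(1 + 0.0601) − 1 = 1.3395%
India: (1 + 0.0764)/(1 + 0.0764) − 1 = 0.0000%
Differential = 1.3395% − 0.0000% = 1.3395% → 1.34%.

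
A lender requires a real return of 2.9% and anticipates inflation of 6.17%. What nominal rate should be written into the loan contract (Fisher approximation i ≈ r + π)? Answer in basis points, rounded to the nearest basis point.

i ≈ r + π = 2.9% + 6.17% = 907 basis points.

907 basis points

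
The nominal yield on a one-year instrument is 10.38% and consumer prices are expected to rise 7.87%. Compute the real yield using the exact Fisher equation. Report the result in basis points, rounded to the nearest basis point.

1 + r = 1.10380 / 1.07870 = 1.023269
r = 1.023269 − 1 = 2.3269%, i.e. 233 basis points.

233 basis points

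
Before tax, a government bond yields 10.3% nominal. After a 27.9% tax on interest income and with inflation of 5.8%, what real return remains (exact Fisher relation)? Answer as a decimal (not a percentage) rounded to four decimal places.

After-tax nominal return = 10.3% × (1 − 0.279) = 7.4263%.
1 + r = 1.074263 / 1.05800 = 1.015371
After-tax real rate = 1.015371 − 1 → 0.0154.

0.0154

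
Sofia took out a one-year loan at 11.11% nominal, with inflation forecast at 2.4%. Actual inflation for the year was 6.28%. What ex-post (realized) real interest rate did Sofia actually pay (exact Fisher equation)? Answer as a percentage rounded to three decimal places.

Ex-post: (1 + 0.1111)/(1 + 0.0628) − 1 = 4.5446%
So the realized real rate is 4.545%.

4.545%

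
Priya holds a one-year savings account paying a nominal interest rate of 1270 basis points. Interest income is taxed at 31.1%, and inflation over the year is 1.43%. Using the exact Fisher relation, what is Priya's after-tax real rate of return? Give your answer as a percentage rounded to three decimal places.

After-tax nominal return = 12.7% × (1 − 0.311) = 8.7503%.
1 + r = 1.087503 / 1.01430 = 1.072171
After-tax real rate = 1.072171 − 1 → 7.217%.

7.217%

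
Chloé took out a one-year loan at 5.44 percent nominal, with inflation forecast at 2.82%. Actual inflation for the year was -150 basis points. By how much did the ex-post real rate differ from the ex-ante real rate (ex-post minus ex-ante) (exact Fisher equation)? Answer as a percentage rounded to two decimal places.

Ex-ante: (1 + 0.0544)/(1 + 0.0282) − 1 = 2.5481%
Ex-post: (1 + 0.0544)/(1 − 0.0150) − 1 = 7.0457%
Difference (ex-post − ex-ante) = 4.4975% → 4.50%.

4.50%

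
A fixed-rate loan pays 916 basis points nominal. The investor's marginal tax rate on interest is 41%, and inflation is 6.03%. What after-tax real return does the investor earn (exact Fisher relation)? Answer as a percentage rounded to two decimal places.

After-tax nominal return = 9.16% × (1 − 0.41) = 5.4044%.
1 + r = 1.054044 / 1.06030 = 0.994100
After-tax real rate = 0.994100 − 1 → -0.59%.

-0.59%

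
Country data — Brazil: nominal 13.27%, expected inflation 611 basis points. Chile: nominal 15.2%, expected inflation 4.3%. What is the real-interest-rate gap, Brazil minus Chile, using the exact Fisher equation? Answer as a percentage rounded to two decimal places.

-3.70%

Brazil: (1 + 0.1327)/(1 + 0.0611) − 1 = 6.7477%
Chile: (1 + 0.1520)/(1 + 0.0430) − 1 = 10.4506%
Differential = 6.7477% − 10.4506% = -3.7029% → -3.70%.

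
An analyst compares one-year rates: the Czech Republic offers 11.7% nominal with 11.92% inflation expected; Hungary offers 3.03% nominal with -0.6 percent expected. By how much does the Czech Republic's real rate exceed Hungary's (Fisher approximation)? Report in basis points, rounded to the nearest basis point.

-385 basis points

The Czech Republic: 11.7% − 11.92% = -0.220%
Hungary: 3.03% − (-0.6%) = 3.630%
Differential = -3.850% → -385 basis points.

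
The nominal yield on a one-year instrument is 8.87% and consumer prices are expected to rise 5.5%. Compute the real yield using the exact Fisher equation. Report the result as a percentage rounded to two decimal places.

By the Fisher equation, 1 + r = (1 + i)/(1 + π).
1 + r = 1.08870 / 1.05500 = 1.031943
r = 1.031943 − 1 = 3.1943%, i.e. 3.19%.

3.19%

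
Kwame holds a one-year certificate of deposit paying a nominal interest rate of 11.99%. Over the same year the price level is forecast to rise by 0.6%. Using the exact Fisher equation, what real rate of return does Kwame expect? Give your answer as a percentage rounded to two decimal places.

11.32%

By the Fisher equation, 1 + r = (1 + i)/(1 + π).
1 + r = 1.11990 / 1.00600 = 1.113221
r = 1.113221 − 1 = 11.3221%, i.e. 11.32%.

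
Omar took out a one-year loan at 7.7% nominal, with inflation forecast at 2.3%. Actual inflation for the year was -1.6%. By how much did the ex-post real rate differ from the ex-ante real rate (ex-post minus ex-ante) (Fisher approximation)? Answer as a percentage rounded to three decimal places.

Ex-ante: 7.7% − 2.3% = 5.400%
Ex-post: 7.7% − (-1.6%) = 9.300%
Difference (ex-post − ex-ante) = 3.9000% → 3.900%.

3.900%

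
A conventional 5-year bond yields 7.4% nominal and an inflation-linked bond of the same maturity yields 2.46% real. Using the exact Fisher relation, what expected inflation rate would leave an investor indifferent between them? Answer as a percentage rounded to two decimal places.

(1 + π) = (1 + i)/(1 + r) = 1.07400 / 1.02460 = 1.048214
Break-even inflation = 1.048214 − 1 → 4.82%.

4.82%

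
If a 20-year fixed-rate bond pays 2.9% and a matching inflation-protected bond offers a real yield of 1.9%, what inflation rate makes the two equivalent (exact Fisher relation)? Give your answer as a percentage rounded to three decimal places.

(1 + π) = (1 + i)/(1 + r) = 1.02900 / 1.01900 = 1.009814
Break-even inflation = 1.009814 − 1 → 0.981%.

0.981%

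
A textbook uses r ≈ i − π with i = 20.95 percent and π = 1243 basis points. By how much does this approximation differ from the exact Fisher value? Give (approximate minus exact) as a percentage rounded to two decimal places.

0.94%

Approximate: r ≈ 20.950% − 12.430% = 8.5200%
Exact: (1 + 0.2095)/(1 + 0.1243) − 1 = 7.5780%
Error = 8.5200% − 7.5780% = 0.9420% → 0.94%.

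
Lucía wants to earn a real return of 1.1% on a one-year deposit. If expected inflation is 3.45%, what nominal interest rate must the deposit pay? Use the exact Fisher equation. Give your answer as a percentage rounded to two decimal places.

(1 + i) = (1 + r)(1 + π) = 1.01100 × 1.03450 = 1.0458795
i = 1.0458795 − 1, so the required nominal rate is 4.59%.

4.59%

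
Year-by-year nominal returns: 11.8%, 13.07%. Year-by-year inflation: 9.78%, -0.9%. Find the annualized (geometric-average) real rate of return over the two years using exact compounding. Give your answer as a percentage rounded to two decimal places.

Compound the nominal returns: 1.1180 × 1.1307 = 1.26412260.
Compound inflation: 1.0978 × 0.9910 = 1.08791980.
Deflate: 1.26412260 / 1.08791980 = 1.16196304.
Annualized real rate = 1.16196304^(1/2) − 1 = 7.7944% → 7.79%.

7.79%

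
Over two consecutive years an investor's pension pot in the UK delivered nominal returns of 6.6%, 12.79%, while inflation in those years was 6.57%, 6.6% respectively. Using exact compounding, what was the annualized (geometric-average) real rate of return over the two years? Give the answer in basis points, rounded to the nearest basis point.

Nominal growth factor = 1.0660 × 1.1279 = 1.20234140
Price-level growth factor = 1.0657 × 1.0660 = 1.13603620
Real growth factor = 1.20234140 / 1.13603620 = 1.05836539
Annualized real rate = 1.05836539^(1/2) − 1 = 2.8769% → 288 basis points.

288 basis points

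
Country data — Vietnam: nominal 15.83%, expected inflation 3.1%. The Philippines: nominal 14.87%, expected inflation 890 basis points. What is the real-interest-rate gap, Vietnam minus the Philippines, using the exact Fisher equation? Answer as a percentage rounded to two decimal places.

Vietnam: (1 + 0.1583)/(1 + 0.0310) − 1 = 12.3472%
The Philippines: (1 + 0.1487)/(1 + 0.0890) − 1 = 5.4821%
Differential = 12.3472% − 5.4821% = 6.8651% → 6.87%.

6.87%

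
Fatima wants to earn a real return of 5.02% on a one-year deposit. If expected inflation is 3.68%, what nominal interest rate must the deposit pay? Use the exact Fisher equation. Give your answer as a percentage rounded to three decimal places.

8.885%

(1 + i) = (1 + r)(1 + π) = 1.05020 × 1.03680 = 1.08884736
i = 1.08884736 − 1, so the required nominal rate is 8.885%.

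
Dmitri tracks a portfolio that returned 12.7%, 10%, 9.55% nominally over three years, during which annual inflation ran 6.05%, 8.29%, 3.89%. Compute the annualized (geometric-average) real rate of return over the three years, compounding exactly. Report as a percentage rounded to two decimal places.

4.41%

Nominal growth factor = 1.1270 × 1.1000 × 1.0955 = 1.35809135
Price-level growth factor = 1.0605 × 1.0829 × 1.0389 = 1.19308881
Real growth factor = 1.35809135 / 1.19308881 = 1.13829862
Annualized real rate = 1.13829862^(1/3) − 1 = 4.4124% → 4.41%.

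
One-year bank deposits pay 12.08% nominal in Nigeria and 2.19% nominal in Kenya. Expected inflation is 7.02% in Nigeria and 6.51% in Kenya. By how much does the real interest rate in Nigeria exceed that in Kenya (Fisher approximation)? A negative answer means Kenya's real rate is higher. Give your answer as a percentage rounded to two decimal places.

Nigeria: 12.08% − 7.02% = 5.060%
Kenya: 2.19% − 6.51% = -4.320%
Differential = 9.380% → 9.38%.

9.38%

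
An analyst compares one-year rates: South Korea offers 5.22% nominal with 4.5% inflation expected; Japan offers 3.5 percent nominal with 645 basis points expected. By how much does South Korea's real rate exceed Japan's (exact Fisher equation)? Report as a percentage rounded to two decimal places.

3.46%

South Korea: (1 + 0.0522)/(1 + 0.0450) − 1 = 0.6890%
Japan: (1 + 0.0350)/(1 + 0.0645) − 1 = -2.7713%
Differential = 0.6890% − (-2.7713%) = 3.4602% → 3.46%.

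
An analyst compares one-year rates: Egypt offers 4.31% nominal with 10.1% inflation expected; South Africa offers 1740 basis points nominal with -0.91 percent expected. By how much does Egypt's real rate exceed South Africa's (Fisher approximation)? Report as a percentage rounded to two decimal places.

Egypt: 4.31% − 10.1% = -5.790%
South Africa: 17.4% − (-0.91%) = 18.310%
Differential = -24.100% → -24.10%.

-24.10%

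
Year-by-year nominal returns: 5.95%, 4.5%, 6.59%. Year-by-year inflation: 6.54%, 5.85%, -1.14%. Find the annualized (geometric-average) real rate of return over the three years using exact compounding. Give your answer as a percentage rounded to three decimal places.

1.915%

Compound the nominal returns: 1.0595 × 1.0450 × 1.0659 = 1.18014050.
Compound inflation: 1.0654 × 1.0585 × 0.9886 = 1.11486982.
Deflate: 1.18014050 / 1.11486982 = 1.05854555.
Annualized real rate = 1.05854555^(1/3) − 1 = 1.9146% → 1.915%.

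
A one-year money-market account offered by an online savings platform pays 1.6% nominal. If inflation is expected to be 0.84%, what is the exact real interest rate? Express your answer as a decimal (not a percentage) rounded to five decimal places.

0.00754

1 + r = 1.01600 / 1.00840 = 1.007537
r = 1.007537 − 1 = 0.7537%, i.e. 0.00754.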